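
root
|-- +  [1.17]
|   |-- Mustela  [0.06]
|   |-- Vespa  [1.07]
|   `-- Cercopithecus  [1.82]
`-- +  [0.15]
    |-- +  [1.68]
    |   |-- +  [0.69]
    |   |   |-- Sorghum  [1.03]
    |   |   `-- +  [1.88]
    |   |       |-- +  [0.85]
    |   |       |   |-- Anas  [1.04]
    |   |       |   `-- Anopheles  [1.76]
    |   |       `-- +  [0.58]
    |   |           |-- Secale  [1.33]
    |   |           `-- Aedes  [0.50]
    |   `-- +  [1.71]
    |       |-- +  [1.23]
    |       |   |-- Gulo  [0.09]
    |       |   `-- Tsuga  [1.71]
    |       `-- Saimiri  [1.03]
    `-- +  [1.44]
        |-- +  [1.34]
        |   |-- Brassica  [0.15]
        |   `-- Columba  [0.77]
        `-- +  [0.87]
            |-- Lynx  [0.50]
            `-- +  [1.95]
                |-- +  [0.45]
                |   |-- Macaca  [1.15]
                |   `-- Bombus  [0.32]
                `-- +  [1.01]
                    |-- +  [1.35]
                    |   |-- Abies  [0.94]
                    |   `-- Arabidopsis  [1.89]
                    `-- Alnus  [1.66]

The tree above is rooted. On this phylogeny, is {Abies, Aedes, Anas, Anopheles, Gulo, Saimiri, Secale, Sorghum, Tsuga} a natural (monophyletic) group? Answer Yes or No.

No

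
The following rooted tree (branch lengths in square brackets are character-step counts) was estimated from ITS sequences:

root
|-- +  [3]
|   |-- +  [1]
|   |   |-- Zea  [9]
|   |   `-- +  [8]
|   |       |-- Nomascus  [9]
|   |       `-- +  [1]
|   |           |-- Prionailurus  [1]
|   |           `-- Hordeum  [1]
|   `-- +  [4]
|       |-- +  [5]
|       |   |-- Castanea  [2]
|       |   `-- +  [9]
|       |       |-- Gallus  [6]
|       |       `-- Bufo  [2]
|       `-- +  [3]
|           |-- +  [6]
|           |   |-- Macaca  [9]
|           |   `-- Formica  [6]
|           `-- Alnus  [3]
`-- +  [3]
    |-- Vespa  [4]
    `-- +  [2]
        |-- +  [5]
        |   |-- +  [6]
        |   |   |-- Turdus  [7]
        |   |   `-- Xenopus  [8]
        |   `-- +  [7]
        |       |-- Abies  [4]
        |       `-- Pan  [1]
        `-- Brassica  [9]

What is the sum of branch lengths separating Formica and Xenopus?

46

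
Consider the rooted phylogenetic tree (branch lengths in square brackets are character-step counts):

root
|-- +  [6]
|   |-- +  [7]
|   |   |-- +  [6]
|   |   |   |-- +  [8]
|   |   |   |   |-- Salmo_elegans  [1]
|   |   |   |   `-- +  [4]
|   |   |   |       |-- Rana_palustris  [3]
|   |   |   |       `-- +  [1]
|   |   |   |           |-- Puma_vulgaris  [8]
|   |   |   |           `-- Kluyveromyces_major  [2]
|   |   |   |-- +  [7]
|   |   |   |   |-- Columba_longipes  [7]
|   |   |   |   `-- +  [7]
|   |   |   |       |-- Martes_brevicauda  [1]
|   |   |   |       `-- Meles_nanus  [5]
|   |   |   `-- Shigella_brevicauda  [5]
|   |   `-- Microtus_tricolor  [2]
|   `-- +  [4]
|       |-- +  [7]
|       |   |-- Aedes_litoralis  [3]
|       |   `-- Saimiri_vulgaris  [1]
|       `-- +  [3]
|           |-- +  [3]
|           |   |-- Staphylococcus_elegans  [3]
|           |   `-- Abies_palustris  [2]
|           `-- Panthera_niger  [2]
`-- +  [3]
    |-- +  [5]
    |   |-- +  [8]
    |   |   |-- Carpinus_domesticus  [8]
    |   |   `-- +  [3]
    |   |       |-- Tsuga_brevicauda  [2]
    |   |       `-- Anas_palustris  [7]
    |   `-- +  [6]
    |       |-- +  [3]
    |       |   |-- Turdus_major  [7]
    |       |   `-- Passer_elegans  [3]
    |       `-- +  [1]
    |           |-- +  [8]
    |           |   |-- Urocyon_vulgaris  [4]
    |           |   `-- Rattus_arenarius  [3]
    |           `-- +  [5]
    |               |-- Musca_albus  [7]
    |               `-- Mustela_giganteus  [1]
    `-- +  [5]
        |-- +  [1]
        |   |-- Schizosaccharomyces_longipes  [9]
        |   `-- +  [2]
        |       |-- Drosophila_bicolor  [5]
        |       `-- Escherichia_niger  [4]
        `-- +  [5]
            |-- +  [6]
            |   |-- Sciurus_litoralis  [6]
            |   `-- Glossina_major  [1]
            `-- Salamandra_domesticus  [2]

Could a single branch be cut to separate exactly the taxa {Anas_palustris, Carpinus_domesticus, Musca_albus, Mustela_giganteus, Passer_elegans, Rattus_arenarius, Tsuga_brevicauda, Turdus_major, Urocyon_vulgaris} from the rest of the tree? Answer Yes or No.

Yes

The most recent common ancestor of these taxa subtends ((Carpinus_domesticus,(Tsuga_brevicauda,Anas_palustris)),((Turdus_major,Passer_elegans),((Urocyon_vulgaris,Rattus_arenarius),(Musca_albus,Mustela_giganteus)))).
That clade has exactly 9 tips — every listed taxon and nothing else — so the group is monophyletic.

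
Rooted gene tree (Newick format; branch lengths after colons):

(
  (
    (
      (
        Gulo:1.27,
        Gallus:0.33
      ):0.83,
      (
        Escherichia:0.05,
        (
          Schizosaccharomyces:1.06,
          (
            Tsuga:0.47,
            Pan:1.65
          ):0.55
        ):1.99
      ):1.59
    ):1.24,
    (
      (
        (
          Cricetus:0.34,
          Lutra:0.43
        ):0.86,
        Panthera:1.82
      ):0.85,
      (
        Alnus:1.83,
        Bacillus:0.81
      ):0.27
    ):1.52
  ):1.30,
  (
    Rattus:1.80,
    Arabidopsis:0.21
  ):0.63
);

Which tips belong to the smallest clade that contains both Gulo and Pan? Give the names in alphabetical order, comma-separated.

Escherichia, Gallus, Gulo, Pan, Schizosaccharomyces, Tsuga

Tracing Gulo: it sits inside (Gulo,Gallus).
Tracing Pan: it sits inside (Tsuga,Pan).
The smallest clade enclosing both is ((Gulo,Gallus),(Escherichia,(Schizosaccharomyces,(Tsuga,Pan)))); the answer is its 6 terminal taxa in alphabetical order.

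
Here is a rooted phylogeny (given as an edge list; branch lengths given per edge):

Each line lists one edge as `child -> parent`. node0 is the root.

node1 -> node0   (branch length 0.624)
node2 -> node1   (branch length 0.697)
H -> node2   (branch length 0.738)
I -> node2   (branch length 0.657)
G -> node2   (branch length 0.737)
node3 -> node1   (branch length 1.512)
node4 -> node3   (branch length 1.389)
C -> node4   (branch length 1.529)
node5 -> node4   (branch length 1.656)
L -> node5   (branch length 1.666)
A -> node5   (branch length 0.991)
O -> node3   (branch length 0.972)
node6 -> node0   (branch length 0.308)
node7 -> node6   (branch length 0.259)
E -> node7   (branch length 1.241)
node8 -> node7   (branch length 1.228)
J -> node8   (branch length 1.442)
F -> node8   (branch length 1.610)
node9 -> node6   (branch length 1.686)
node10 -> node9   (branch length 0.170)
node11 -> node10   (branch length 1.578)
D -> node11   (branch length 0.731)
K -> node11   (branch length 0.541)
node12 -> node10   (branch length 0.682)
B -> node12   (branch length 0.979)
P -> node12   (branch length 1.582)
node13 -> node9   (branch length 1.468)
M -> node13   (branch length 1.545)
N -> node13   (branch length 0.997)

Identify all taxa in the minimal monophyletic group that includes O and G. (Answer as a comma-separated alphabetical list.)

Tracing O: it sits inside ((C,(L,A)),O).
Tracing G: it sits inside (H,I,G).
The smallest clade enclosing both is ((H,I,G),((C,(L,A)),O)); the answer is its 7 terminal taxa in alphabetical order.

A, C, G, H, I, L, O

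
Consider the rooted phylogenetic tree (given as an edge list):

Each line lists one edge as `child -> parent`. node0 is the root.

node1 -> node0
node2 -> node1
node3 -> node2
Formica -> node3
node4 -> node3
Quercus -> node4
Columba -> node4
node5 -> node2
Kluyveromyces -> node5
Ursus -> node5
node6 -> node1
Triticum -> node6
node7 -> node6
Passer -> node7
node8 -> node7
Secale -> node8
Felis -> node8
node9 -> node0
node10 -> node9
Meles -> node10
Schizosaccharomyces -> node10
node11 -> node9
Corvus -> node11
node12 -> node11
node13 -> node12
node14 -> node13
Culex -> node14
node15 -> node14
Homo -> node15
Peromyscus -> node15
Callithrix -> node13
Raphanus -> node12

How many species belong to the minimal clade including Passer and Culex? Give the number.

17

The MRCA of Passer and Culex is the root, so the clade is the entire tree.
That clade contains 17 terminal taxa: Callithrix, Columba, Corvus, Culex, Felis, Formica, Homo, Kluyveromyces, Meles, Passer, Peromyscus, Quercus, Raphanus, Schizosaccharomyces, Secale, Triticum, Ursus.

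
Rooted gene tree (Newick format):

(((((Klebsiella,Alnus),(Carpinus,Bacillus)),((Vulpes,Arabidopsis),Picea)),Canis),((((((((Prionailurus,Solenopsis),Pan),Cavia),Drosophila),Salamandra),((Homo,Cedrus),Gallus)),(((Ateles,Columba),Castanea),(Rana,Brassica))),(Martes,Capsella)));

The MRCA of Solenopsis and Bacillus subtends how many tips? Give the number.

24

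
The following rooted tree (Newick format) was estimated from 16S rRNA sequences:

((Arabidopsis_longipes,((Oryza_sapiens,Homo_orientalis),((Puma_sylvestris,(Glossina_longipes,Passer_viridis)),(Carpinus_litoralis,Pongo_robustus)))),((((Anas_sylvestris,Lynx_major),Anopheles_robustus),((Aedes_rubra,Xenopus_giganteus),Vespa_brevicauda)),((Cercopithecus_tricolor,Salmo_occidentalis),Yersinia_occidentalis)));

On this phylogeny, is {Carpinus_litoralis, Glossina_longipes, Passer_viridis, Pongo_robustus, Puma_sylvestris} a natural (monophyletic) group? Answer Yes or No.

The most recent common ancestor of these taxa subtends ((Puma_sylvestris,(Glossina_longipes,Passer_viridis)),(Carpinus_litoralis,Pongo_robustus)).
That clade has exactly 5 tips — every listed taxon and nothing else — so the group is monophyletic.

Yes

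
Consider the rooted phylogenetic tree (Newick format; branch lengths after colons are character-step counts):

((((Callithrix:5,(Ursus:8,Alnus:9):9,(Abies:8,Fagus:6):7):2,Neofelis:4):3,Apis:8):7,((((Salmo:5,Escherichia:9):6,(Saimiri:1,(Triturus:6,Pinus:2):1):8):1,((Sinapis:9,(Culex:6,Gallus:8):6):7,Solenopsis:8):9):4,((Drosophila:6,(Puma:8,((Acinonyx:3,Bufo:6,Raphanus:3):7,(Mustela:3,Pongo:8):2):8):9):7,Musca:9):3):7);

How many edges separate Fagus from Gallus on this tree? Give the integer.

The MRCA of Fagus and Gallus is the root of the tree.
From Fagus up to that node: 5 branches. From Gallus up to the same node: 6 branches. Total: 5 + 6 = 11.

11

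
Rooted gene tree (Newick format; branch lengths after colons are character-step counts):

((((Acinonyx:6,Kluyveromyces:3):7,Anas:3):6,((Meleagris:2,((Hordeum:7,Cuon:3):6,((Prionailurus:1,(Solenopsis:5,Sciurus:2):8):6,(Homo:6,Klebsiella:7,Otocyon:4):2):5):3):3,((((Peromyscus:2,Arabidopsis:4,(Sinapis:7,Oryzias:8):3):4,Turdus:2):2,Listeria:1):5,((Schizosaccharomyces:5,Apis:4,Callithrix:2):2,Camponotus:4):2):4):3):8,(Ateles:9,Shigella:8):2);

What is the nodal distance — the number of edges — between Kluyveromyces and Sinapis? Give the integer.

10

The MRCA of Kluyveromyces and Sinapis is the node subtending (((Acinonyx,Kluyveromyces),Anas),((Meleagris,((Hordeum,Cuon),((Prionailurus,(Solenopsis,Sciurus)),(Homo,Klebsiella,Otocyon)))),((((Peromyscus,Arabidopsis,(Sinapis,Oryzias)),Turdus),Listeria),((Schizosaccharomyces,Apis,Callithrix),Camponotus)))).
From Kluyveromyces up to that node: 3 branches. From Sinapis up to the same node: 7 branches. Total: 3 + 7 = 10.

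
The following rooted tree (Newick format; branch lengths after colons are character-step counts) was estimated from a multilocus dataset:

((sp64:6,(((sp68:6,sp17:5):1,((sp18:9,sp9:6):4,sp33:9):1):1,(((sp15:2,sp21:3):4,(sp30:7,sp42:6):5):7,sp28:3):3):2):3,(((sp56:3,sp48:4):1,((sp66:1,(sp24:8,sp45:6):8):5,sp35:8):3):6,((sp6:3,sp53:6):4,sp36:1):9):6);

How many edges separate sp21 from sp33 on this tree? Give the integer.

The MRCA of sp21 and sp33 is the node subtending (((sp68,sp17),((sp18,sp9),sp33)),(((sp15,sp21),(sp30,sp42)),sp28)).
From sp21 up to that node: 4 branches. From sp33 up to the same node: 3 branches. Total: 4 + 3 = 7.

7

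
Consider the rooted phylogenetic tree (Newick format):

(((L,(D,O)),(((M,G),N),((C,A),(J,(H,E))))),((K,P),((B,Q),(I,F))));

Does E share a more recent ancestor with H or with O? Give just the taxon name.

H

The MRCA of E and H subtends (H,E) (2 taxa).
The MRCA of E and O subtends ((L,(D,O)),(((M,G),N),((C,A),(J,(H,E))))) (11 taxa).
The first is nested inside the second, so E shares a more recent common ancestor with H.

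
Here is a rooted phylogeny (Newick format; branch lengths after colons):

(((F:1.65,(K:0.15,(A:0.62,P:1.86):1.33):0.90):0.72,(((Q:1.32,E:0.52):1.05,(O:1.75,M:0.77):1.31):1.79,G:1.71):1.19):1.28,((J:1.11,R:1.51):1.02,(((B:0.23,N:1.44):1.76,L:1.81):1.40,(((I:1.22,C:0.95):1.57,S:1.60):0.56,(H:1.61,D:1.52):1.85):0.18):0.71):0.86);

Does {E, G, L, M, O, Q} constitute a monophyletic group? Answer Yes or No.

No

The MRCA of the listed taxa is the root, so the smallest clade containing them is the whole tree.
That clade also contains A, B, C, D, F, H, I, J, K, N, P, R, S, which are not in the proposed group, so the group is not monophyletic.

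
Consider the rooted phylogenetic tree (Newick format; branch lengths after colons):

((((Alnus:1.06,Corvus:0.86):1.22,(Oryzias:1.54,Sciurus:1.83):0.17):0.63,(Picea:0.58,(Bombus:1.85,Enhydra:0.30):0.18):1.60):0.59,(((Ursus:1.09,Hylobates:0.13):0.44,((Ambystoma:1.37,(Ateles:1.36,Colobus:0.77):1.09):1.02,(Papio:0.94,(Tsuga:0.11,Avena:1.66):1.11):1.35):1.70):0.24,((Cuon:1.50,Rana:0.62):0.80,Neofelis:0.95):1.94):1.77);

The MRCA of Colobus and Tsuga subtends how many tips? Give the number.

6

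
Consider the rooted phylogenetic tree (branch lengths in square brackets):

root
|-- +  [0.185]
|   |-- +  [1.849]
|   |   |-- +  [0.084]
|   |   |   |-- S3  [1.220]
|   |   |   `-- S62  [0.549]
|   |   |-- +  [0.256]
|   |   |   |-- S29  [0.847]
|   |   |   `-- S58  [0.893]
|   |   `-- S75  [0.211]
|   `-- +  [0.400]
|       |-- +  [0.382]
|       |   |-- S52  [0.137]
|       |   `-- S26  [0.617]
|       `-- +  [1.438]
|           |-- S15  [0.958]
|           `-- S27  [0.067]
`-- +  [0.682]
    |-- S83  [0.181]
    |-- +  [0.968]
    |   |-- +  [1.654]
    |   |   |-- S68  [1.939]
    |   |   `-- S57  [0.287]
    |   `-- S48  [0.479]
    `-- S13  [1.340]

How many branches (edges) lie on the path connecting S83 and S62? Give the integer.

6

The MRCA of S83 and S62 is the root of the tree.
From S83 up to that node: 2 branches. From S62 up to the same node: 4 branches. Total: 2 + 4 = 6.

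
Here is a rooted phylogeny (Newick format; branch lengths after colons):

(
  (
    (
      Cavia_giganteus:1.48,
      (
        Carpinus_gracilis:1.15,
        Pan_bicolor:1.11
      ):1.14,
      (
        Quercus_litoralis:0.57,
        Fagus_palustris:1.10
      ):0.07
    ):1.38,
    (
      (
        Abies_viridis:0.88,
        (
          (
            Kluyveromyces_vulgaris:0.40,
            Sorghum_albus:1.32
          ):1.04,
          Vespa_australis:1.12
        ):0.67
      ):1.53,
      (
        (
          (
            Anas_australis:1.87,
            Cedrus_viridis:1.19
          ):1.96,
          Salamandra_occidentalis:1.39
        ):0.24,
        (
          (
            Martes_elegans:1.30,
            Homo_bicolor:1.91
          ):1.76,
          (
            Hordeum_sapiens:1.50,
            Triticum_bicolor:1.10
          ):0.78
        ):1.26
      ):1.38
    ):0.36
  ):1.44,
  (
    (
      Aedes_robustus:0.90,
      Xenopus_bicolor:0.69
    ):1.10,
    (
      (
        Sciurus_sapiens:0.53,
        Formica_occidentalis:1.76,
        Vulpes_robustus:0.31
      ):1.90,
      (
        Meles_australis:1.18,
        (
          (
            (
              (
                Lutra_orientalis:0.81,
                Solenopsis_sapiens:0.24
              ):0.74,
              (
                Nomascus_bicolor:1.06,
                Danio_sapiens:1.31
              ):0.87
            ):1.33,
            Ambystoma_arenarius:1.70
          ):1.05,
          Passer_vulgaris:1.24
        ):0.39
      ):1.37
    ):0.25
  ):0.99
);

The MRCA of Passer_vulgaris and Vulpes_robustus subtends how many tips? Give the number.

10

The MRCA of Passer_vulgaris and Vulpes_robustus is the node subtending ((Sciurus_sapiens,Formica_occidentalis,Vulpes_robustus),(Meles_australis,((((Lutra_orientalis,Solenopsis_sapiens),(Nomascus_bicolor,Danio_sapiens)),Ambystoma_arenarius),Passer_vulgaris))).
That clade contains 10 terminal taxa: Ambystoma_arenarius, Danio_sapiens, Formica_occidentalis, Lutra_orientalis, Meles_australis, Nomascus_bicolor, Passer_vulgaris, Sciurus_sapiens, Solenopsis_sapiens, Vulpes_robustus.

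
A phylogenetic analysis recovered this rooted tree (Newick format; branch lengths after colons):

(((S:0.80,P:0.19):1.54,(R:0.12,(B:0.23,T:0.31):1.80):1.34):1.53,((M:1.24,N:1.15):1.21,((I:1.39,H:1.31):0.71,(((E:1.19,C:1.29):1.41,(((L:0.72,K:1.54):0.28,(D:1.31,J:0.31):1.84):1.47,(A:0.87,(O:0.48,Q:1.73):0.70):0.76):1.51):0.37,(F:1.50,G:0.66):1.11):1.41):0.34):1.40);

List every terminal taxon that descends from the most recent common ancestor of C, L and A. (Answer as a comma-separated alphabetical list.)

Tracing C: it sits inside (E,C).
Tracing L: it sits inside (L,K).
Tracing A: it sits inside (A,(O,Q)).
The smallest clade enclosing all 3 is ((E,C),(((L,K),(D,J)),(A,(O,Q)))); the answer is its 9 terminal taxa in alphabetical order.

A, C, D, E, J, K, L, O, Q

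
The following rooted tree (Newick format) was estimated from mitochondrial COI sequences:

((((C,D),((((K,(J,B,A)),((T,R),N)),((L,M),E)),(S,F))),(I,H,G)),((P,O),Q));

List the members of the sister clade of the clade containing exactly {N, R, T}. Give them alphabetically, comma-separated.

The clade containing exactly {N, R, T} attaches to the tree at the node subtending ((K,(J,B,A)),((T,R),N)).
The other lineage descending from that same node — the sister group — is (K,(J,B,A)); its 4 tips in alphabetical order are the answer.

A, B, J, K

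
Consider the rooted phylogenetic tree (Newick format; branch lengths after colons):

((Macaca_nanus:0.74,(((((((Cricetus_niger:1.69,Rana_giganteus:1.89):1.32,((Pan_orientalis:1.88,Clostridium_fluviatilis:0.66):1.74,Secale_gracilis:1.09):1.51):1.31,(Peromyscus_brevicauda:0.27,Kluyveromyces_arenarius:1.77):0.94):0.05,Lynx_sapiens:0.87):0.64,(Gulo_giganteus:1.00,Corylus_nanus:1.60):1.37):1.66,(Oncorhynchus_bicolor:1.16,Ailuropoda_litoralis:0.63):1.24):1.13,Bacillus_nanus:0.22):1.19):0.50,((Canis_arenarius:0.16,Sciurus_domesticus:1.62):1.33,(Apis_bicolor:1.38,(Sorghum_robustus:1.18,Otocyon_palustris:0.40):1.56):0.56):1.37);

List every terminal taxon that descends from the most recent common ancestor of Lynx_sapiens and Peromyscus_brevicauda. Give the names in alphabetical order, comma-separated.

Clostridium_fluviatilis, Cricetus_niger, Kluyveromyces_arenarius, Lynx_sapiens, Pan_orientalis, Peromyscus_brevicauda, Rana_giganteus, Secale_gracilis

Tracing Lynx_sapiens: it sits inside ((((Cricetus_niger,Rana_giganteus),((Pan_orientalis,Clostridium_fluviatilis),Secale_gracilis)),(Peromyscus_brevicauda,Kluyveromyces_arenarius)),Lynx_sapiens).
Tracing Peromyscus_brevicauda: it sits inside (Peromyscus_brevicauda,Kluyveromyces_arenarius).
The smallest clade enclosing both is ((((Cricetus_niger,Rana_giganteus),((Pan_orientalis,Clostridium_fluviatilis),Secale_gracilis)),(Peromyscus_brevicauda,Kluyveromyces_arenarius)),Lynx_sapiens); the answer is its 8 terminal taxa in alphabetical order.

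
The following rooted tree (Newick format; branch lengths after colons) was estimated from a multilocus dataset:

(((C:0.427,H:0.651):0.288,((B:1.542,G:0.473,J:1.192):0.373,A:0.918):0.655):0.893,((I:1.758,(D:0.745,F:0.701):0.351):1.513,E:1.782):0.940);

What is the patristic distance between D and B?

7.012

The path runs D → … → MRCA → … → B; the MRCA is the root of the tree.
Branch lengths along that path: 0.745 + 0.351 + 1.513 + 0.940 + 0.893 + 0.655 + 0.373 + 1.542 = 7.012.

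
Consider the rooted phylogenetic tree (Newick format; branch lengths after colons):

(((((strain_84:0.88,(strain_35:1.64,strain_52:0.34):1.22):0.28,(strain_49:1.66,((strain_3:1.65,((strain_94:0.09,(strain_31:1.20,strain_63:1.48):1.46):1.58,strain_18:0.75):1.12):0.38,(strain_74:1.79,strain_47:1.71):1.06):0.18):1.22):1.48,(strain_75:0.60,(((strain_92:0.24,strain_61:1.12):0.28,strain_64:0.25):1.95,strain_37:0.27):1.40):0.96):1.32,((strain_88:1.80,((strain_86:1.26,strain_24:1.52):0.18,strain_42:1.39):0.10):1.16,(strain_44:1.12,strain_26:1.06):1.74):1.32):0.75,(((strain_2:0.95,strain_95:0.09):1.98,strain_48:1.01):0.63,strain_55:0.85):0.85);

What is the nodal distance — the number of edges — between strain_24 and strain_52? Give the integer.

The MRCA of strain_24 and strain_52 is the node subtending ((((strain_84,(strain_35,strain_52)),(strain_49,((strain_3,((strain_94,(strain_31,strain_63)),strain_18)),(strain_74,strain_47)))),(strain_75,(((strain_92,strain_61),strain_64),strain_37))),((strain_88,((strain_86,strain_24),strain_42)),(strain_44,strain_26))).
From strain_24 up to that node: 5 branches. From strain_52 up to the same node: 5 branches. Total: 5 + 5 = 10.

10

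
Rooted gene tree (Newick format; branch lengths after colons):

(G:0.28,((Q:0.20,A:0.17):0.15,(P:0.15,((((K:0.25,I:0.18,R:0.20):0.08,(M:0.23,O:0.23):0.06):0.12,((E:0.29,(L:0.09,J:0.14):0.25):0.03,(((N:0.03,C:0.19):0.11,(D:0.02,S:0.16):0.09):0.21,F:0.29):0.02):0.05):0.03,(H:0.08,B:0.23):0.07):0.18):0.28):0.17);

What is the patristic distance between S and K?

0.98

The path runs S → … → MRCA → … → K; the MRCA is the node subtending (((K,I,R),(M,O)),((E,(L,J)),(((N,C),(D,S)),F))).
Branch lengths along that path: 0.16 + 0.09 + 0.21 + 0.02 + 0.05 + 0.12 + 0.08 + 0.25 = 0.98.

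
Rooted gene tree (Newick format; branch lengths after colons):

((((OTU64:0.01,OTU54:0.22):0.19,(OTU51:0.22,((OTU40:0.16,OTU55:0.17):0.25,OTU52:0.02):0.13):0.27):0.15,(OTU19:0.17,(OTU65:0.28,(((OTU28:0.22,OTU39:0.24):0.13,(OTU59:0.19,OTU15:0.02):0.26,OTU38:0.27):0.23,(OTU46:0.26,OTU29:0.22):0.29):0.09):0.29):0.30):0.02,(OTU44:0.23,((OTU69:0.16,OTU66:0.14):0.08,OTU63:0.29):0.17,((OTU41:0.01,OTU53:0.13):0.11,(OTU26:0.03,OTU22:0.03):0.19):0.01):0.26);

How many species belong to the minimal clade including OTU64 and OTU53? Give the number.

23

The MRCA of OTU64 and OTU53 is the root, so the clade is the entire tree.
That clade contains 23 terminal taxa: OTU15, OTU19, OTU22, OTU26, OTU28, OTU29, OTU38, OTU39, OTU40, OTU41, OTU44, OTU46, OTU51, OTU52, OTU53, OTU54, OTU55, OTU59, OTU63, OTU64, OTU65, OTU66, OTU69.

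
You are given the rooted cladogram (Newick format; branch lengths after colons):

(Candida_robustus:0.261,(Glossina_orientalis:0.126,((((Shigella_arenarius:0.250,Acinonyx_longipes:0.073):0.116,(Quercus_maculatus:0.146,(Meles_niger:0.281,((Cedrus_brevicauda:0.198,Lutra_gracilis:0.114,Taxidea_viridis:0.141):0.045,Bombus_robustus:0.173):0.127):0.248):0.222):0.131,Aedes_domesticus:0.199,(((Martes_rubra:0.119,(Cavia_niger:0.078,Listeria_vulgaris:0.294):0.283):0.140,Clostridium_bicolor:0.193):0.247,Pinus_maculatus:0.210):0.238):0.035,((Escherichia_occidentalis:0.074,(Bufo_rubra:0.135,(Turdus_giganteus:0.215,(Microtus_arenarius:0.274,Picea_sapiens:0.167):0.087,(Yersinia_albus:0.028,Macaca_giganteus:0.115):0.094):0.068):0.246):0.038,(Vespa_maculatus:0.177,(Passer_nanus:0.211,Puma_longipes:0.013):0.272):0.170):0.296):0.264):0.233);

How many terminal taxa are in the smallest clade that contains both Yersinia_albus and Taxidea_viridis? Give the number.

The MRCA of Yersinia_albus and Taxidea_viridis is the node subtending ((((Shigella_arenarius,Acinonyx_longipes),(Quercus_maculatus,(Meles_niger,((Cedrus_brevicauda,Lutra_gracilis,Taxidea_viridis),Bombus_robustus)))),Aedes_domesticus,(((Martes_rubra,(Cavia_niger,Listeria_vulgaris)),Clostridium_bicolor),Pinus_maculatus)),((Escherichia_occidentalis,(Bufo_rubra,(Turdus_giganteus,(Microtus_arenarius,Picea_sapiens),(Yersinia_albus,Macaca_giganteus)))),(Vespa_maculatus,(Passer_nanus,Puma_longipes)))).
That clade contains 24 terminal taxa: Acinonyx_longipes, Aedes_domesticus, Bombus_robustus, Bufo_rubra, Cavia_niger, Cedrus_brevicauda, Clostridium_bicolor, Escherichia_occidentalis, Listeria_vulgaris, Lutra_gracilis, Macaca_giganteus, Martes_rubra, Meles_niger, Microtus_arenarius, Passer_nanus, Picea_sapiens, Pinus_maculatus, Puma_longipes, Quercus_maculatus, Shigella_arenarius, Taxidea_viridis, Turdus_giganteus, Vespa_maculatus, Yersinia_albus.

24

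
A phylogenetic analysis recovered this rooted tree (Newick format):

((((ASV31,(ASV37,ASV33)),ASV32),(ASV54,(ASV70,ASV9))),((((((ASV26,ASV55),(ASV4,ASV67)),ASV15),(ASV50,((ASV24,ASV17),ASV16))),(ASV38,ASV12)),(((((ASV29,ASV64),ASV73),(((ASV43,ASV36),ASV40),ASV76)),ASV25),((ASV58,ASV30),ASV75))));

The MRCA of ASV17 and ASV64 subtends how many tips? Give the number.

22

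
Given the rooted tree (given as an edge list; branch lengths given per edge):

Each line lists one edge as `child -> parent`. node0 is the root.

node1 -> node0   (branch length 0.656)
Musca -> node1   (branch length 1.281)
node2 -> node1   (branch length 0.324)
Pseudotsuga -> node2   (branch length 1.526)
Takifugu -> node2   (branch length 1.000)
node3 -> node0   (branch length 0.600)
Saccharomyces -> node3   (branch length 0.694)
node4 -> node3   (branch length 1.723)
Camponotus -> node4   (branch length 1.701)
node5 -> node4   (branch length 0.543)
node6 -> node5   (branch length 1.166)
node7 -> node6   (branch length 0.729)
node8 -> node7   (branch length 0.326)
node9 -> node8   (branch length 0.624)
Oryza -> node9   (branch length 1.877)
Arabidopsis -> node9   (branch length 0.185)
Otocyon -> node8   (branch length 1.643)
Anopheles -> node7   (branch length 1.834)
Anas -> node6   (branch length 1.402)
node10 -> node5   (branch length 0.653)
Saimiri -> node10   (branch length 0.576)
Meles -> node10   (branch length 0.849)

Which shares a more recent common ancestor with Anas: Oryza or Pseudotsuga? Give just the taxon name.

Oryza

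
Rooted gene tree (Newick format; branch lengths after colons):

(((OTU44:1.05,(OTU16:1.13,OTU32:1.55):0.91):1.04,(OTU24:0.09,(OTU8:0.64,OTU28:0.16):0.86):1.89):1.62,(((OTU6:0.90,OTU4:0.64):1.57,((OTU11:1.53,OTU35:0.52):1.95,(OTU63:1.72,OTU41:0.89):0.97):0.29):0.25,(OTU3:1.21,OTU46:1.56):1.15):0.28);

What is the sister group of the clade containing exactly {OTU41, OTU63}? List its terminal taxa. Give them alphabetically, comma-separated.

OTU11, OTU35

The clade containing exactly {OTU41, OTU63} attaches to the tree at the node subtending ((OTU11,OTU35),(OTU63,OTU41)).
The other lineage descending from that same node — the sister group — is (OTU11,OTU35); its 2 tips in alphabetical order are the answer.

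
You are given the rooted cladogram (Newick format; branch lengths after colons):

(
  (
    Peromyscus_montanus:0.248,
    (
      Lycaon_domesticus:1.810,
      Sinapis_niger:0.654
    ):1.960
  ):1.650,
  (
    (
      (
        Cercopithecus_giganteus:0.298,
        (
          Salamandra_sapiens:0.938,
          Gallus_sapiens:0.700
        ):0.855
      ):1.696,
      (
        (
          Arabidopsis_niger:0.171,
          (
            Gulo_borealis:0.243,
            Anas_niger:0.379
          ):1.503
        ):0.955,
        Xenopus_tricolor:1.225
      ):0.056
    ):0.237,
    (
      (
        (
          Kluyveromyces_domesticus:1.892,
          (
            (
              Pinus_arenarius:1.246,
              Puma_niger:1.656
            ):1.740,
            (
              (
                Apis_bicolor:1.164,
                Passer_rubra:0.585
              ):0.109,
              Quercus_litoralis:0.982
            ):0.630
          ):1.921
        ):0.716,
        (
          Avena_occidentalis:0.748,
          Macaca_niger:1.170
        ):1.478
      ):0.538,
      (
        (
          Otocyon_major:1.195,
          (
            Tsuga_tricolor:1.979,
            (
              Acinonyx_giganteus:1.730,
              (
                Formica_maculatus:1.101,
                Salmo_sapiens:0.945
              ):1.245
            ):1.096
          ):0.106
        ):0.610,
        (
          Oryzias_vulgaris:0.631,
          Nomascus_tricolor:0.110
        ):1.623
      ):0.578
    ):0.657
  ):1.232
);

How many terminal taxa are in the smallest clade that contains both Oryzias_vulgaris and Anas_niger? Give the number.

The MRCA of Oryzias_vulgaris and Anas_niger is the node subtending (((Cercopithecus_giganteus,(Salamandra_sapiens,Gallus_sapiens)),((Arabidopsis_niger,(Gulo_borealis,Anas_niger)),Xenopus_tricolor)),(((Kluyveromyces_domesticus,((Pinus_arenarius,Puma_niger),((Apis_bicolor,Passer_rubra),Quercus_litoralis))),(Avena_occidentalis,Macaca_niger)),((Otocyon_major,(Tsuga_tricolor,(Acinonyx_giganteus,(Formica_maculatus,Salmo_sapiens)))),(Oryzias_vulgaris,Nomascus_tricolor)))).
That clade contains 22 terminal taxa: Acinonyx_giganteus, Anas_niger, Apis_bicolor, Arabidopsis_niger, Avena_occidentalis, Cercopithecus_giganteus, Formica_maculatus, Gallus_sapiens, Gulo_borealis, Kluyveromyces_domesticus, Macaca_niger, Nomascus_tricolor, Oryzias_vulgaris, Otocyon_major, Passer_rubra, Pinus_arenarius, Puma_niger, Quercus_litoralis, Salamandra_sapiens, Salmo_sapiens, Tsuga_tricolor, Xenopus_tricolor.

22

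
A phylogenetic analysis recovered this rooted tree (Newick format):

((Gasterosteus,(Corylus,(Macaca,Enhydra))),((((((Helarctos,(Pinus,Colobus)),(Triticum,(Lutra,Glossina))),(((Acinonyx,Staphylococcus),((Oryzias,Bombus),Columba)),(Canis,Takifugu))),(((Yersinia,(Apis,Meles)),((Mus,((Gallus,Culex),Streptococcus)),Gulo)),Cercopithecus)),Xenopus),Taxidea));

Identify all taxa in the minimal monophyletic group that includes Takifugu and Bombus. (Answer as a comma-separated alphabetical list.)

Acinonyx, Bombus, Canis, Columba, Oryzias, Staphylococcus, Takifugu

Tracing Takifugu: it sits inside (Canis,Takifugu).
Tracing Bombus: it sits inside (Oryzias,Bombus).
The smallest clade enclosing both is (((Acinonyx,Staphylococcus),((Oryzias,Bombus),Columba)),(Canis,Takifugu)); the answer is its 7 terminal taxa in alphabetical order.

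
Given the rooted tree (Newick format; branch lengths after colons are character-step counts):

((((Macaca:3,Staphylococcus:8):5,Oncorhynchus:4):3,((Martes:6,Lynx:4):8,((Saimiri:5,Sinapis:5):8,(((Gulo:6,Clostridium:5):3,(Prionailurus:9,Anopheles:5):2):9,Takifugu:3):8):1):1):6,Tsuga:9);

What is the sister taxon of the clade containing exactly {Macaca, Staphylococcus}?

Oncorhynchus

The clade containing exactly {Macaca, Staphylococcus} attaches to the tree at the node subtending ((Macaca,Staphylococcus),Oncorhynchus).
The other lineage descending from that same node — the sister group — is the single tip Oncorhynchus.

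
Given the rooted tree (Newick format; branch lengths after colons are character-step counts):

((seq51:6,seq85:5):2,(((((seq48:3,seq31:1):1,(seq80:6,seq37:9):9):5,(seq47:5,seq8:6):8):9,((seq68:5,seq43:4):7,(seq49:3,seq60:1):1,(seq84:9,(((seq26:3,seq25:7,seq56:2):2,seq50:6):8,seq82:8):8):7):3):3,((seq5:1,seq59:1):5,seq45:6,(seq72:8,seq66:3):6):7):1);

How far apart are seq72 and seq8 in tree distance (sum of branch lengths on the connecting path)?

47

The path runs seq72 → … → MRCA → … → seq8; the MRCA is the node subtending (((((seq48,seq31),(seq80,seq37)),(seq47,seq8)),((seq68,seq43),(seq49,seq60),(seq84,(((seq26,seq25,seq56),seq50),seq82)))),((seq5,seq59),seq45,(seq72,seq66))).
Branch lengths along that path: 8 + 6 + 7 + 3 + 9 + 8 + 6 = 47.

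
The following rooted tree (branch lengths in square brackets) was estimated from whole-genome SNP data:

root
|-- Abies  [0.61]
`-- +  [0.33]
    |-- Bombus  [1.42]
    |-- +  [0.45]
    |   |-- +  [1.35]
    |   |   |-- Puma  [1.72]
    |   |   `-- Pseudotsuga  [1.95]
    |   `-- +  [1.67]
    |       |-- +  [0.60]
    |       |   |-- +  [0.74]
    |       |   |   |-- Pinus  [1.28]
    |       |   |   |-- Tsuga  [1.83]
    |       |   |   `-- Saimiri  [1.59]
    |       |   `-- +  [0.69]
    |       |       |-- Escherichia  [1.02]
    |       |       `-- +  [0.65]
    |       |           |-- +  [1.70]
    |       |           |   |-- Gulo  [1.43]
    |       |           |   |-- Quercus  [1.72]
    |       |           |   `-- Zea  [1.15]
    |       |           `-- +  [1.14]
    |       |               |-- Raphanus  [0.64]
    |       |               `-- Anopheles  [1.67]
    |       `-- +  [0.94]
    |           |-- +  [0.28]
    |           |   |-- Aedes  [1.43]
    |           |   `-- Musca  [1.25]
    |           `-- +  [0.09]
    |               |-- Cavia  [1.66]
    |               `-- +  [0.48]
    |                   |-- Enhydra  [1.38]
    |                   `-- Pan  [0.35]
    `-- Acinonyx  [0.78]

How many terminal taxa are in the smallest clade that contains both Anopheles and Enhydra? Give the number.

The MRCA of Anopheles and Enhydra is the node subtending (((Pinus,Tsuga,Saimiri),(Escherichia,((Gulo,Quercus,Zea),(Raphanus,Anopheles)))),((Aedes,Musca),(Cavia,(Enhydra,Pan)))).
That clade contains 14 terminal taxa: Aedes, Anopheles, Cavia, Enhydra, Escherichia, Gulo, Musca, Pan, Pinus, Quercus, Raphanus, Saimiri, Tsuga, Zea.

14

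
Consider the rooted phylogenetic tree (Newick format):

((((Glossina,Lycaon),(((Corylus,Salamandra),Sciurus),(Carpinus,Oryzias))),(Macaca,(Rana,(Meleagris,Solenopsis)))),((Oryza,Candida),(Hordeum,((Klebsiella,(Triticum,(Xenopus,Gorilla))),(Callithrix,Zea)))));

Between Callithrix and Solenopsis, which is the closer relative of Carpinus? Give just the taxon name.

The MRCA of Carpinus and Solenopsis subtends (((Glossina,Lycaon),(((Corylus,Salamandra),Sciurus),(Carpinus,Oryzias))),(Macaca,(Rana,(Meleagris,Solenopsis)))) (11 taxa).
The MRCA of Carpinus and Callithrix is the root, subtending the entire tree (20 taxa).
The first is nested inside the second, so Carpinus shares a more recent common ancestor with Solenopsis.

Solenopsis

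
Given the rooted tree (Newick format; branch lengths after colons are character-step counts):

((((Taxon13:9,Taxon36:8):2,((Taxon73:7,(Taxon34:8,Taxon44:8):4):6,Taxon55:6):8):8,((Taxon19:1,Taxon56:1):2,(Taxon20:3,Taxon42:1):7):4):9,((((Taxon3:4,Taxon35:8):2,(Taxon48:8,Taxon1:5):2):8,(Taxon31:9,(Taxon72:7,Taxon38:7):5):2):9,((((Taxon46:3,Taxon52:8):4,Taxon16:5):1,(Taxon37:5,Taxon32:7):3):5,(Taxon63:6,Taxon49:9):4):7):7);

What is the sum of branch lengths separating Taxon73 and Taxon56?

The path runs Taxon73 → … → MRCA → … → Taxon56; the MRCA is the node subtending (((Taxon13,Taxon36),((Taxon73,(Taxon34,Taxon44)),Taxon55)),((Taxon19,Taxon56),(Taxon20,Taxon42))).
Branch lengths along that path: 7 + 6 + 8 + 8 + 4 + 2 + 1 = 36.

36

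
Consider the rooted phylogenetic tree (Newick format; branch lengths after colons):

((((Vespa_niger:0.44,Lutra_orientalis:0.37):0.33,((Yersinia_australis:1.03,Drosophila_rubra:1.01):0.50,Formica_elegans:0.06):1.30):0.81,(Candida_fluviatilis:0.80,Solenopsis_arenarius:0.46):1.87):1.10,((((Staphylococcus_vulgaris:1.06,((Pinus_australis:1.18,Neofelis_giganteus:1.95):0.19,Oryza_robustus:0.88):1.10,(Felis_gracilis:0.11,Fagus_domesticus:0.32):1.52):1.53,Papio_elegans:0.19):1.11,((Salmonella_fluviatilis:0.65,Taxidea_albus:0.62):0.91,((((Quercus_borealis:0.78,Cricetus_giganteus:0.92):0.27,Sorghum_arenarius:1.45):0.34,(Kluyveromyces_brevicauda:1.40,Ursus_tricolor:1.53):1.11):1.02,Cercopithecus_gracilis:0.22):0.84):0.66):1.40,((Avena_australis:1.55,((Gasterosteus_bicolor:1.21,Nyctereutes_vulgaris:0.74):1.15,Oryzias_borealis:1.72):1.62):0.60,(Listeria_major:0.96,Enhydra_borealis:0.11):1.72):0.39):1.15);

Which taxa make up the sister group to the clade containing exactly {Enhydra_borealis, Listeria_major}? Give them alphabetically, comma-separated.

Avena_australis, Gasterosteus_bicolor, Nyctereutes_vulgaris, Oryzias_borealis

The clade containing exactly {Enhydra_borealis, Listeria_major} attaches to the tree at the node subtending ((Avena_australis,((Gasterosteus_bicolor,Nyctereutes_vulgaris),Oryzias_borealis)),(Listeria_major,Enhydra_borealis)).
The other lineage descending from that same node — the sister group — is (Avena_australis,((Gasterosteus_bicolor,Nyctereutes_vulgaris),Oryzias_borealis)); its 4 tips in alphabetical order are the answer.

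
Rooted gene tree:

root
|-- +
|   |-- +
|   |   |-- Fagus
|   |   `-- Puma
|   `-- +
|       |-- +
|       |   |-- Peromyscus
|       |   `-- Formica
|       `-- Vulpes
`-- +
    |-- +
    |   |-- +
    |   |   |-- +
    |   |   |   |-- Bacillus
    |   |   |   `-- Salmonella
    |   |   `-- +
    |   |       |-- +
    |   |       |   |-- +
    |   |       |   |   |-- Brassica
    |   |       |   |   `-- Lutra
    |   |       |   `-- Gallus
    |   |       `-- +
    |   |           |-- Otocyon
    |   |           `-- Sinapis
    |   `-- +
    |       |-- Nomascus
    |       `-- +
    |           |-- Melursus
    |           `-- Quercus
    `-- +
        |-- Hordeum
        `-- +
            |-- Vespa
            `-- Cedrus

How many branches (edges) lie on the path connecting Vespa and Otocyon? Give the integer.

8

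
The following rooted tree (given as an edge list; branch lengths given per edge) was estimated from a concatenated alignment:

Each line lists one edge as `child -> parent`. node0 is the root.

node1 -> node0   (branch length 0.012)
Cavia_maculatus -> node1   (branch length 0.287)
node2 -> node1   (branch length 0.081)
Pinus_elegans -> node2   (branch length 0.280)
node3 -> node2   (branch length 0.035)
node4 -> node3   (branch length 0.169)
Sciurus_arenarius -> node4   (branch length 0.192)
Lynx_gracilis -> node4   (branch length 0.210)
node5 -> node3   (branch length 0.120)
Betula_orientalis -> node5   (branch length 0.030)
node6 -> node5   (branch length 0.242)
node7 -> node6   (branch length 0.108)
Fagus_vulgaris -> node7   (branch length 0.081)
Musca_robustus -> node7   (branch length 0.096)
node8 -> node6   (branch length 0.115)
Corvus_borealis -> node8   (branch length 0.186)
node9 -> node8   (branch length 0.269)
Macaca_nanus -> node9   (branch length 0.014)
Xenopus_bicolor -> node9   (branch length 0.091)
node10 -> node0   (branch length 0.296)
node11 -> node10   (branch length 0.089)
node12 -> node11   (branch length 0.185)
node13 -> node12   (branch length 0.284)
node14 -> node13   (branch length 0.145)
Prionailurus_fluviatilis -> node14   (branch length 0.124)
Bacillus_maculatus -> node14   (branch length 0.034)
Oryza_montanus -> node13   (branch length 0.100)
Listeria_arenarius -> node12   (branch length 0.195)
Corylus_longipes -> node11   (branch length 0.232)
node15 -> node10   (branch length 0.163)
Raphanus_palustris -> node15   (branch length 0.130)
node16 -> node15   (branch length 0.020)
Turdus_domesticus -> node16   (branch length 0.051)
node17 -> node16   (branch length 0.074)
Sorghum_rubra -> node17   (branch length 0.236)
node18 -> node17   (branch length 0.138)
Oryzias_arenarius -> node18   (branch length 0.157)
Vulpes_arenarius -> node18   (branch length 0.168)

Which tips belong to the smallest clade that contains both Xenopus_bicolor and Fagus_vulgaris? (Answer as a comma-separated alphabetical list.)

Corvus_borealis, Fagus_vulgaris, Macaca_nanus, Musca_robustus, Xenopus_bicolor

Tracing Xenopus_bicolor: it sits inside (Macaca_nanus,Xenopus_bicolor).
Tracing Fagus_vulgaris: it sits inside (Fagus_vulgaris,Musca_robustus).
The smallest clade enclosing both is ((Fagus_vulgaris,Musca_robustus),(Corvus_borealis,(Macaca_nanus,Xenopus_bicolor))); the answer is its 5 terminal taxa in alphabetical order.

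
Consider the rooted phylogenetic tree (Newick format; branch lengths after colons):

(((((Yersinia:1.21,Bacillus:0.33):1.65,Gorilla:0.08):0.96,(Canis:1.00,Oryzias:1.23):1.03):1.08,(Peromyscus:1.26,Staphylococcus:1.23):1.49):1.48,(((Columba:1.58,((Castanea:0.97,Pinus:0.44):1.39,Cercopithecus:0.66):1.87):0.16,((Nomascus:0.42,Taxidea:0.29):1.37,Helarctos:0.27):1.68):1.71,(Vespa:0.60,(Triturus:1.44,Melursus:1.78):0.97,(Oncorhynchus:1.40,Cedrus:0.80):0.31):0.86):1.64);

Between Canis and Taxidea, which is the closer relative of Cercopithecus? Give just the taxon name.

Taxidea

The MRCA of Cercopithecus and Taxidea subtends ((Columba,((Castanea,Pinus),Cercopithecus)),((Nomascus,Taxidea),Helarctos)) (7 taxa).
The MRCA of Cercopithecus and Canis is the root, subtending the entire tree (19 taxa).
The first is nested inside the second, so Cercopithecus shares a more recent common ancestor with Taxidea.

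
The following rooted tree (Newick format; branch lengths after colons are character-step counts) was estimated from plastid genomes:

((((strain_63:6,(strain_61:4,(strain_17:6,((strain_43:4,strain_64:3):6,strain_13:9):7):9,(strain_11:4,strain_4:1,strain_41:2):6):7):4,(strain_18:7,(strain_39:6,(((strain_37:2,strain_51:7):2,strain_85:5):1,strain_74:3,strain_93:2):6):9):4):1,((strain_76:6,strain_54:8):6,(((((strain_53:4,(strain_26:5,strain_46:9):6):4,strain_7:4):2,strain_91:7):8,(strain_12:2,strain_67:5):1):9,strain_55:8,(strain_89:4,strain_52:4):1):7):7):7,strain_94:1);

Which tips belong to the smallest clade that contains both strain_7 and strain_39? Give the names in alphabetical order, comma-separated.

Tracing strain_7: it sits inside ((strain_53,(strain_26,strain_46)),strain_7).
Tracing strain_39: it sits inside (strain_39,(((strain_37,strain_51),strain_85),strain_74,strain_93)).
The smallest clade enclosing both is (((strain_63,(strain_61,(strain_17,((strain_43,strain_64),strain_13)),(strain_11,strain_4,strain_41))),(strain_18,(strain_39,(((strain_37,strain_51),strain_85),strain_74,strain_93)))),((strain_76,strain_54),(((((strain_53,(strain_26,strain_46)),strain_7),strain_91),(strain_12,strain_67)),strain_55,(strain_89,strain_52)))); the answer is its 28 terminal taxa in alphabetical order.

strain_11, strain_12, strain_13, strain_17, strain_18, strain_26, strain_37, strain_39, strain_4, strain_41, strain_43, strain_46, strain_51, strain_52, strain_53, strain_54, strain_55, strain_61, strain_63, strain_64, strain_67, strain_7, strain_74, strain_76, strain_85, strain_89, strain_91, strain_93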